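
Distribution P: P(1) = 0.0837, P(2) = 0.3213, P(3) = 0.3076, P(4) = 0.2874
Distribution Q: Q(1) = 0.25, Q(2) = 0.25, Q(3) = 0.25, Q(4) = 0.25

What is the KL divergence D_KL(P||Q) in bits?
0.1340 bits

D_KL(P||Q) = Σ P(x) log₂(P(x)/Q(x))

Computing term by term:
  P(1)·log₂(P(1)/Q(1)) = 0.0837·log₂(0.0837/0.25) = -0.13213
  P(2)·log₂(P(2)/Q(2)) = 0.3213·log₂(0.3213/0.25) = 0.11631
  P(3)·log₂(P(3)/Q(3)) = 0.3076·log₂(0.3076/0.25) = 0.09201
  P(4)·log₂(P(4)/Q(4)) = 0.2874·log₂(0.2874/0.25) = 0.05781

D_KL(P||Q) = -0.13213 + 0.11631 + 0.09201 + 0.05781 = 0.13400 ≈ 0.1340 bits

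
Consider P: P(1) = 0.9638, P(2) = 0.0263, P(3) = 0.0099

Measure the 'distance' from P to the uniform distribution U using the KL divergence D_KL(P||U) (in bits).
1.3297 bits

U(i) = 1/3 for all i

D_KL(P||U) = Σ P(x) log₂(P(x) / (1/3))
           = Σ P(x) log₂(P(x)) + log₂(3)
           = log₂(3) - H(P)

H(P) = -Σ P(x) log₂(P(x)):
  -P(1)·log₂(P(1)) = -(0.9638)·log₂(0.9638) = 0.05127
  -P(2)·log₂(P(2)) = -(0.0263)·log₂(0.0263) = 0.13804
  -P(3)·log₂(P(3)) = -(0.0099)·log₂(0.0099) = 0.06592
H(P) = 0.05127 + 0.13804 + 0.06592 = 0.25523 bits

log₂(3) = 1.58496 bits

D_KL(P||U) = 1.58496 - 0.25523 = 1.32973 ≈ 1.3297 bits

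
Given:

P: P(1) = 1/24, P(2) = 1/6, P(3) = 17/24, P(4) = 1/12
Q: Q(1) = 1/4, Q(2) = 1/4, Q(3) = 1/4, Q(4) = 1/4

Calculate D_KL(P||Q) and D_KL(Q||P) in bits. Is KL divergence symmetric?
D_KL(P||Q) = 0.7270 bits, D_KL(Q||P) = 0.8131 bits. No, KL divergence is not symmetric.

D_KL(P||Q) = Σ P(x) log₂(P(x)/Q(x))

Computing term by term:
  P(1)·log₂(P(1)/Q(1)) = (1/24)·log₂((1/24)/(1/4)) = -0.10771
  P(2)·log₂(P(2)/Q(2)) = (1/6)·log₂((1/6)/(1/4)) = -0.09749
  P(3)·log₂(P(3)/Q(3)) = (17/24)·log₂((17/24)/(1/4)) = 1.06427
  P(4)·log₂(P(4)/Q(4)) = (1/12)·log₂((1/12)/(1/4)) = -0.13208

D_KL(P||Q) = -0.10771 - 0.09749 + 1.06427 - 0.13208 = 0.72699 ≈ 0.7270 bits

D_KL(Q||P) = Σ Q(x) log₂(Q(x)/P(x))

Computing term by term:
  Q(1)·log₂(Q(1)/P(1)) = (1/4)·log₂((1/4)/(1/24)) = 0.64624
  Q(2)·log₂(Q(2)/P(2)) = (1/4)·log₂((1/4)/(1/6)) = 0.14624
  Q(3)·log₂(Q(3)/P(3)) = (1/4)·log₂((1/4)/(17/24)) = -0.37563
  Q(4)·log₂(Q(4)/P(4)) = (1/4)·log₂((1/4)/(1/12)) = 0.39624

D_KL(Q||P) = 0.64624 + 0.14624 - 0.37563 + 0.39624 = 0.81309 ≈ 0.8131 bits

These are NOT equal (difference: 0.0861 bits). KL divergence is asymmetric: D_KL(P||Q) ≠ D_KL(Q||P) in general.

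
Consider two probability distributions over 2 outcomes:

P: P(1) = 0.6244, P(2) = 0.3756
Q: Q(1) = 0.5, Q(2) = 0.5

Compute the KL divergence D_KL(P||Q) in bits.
0.0451 bits

D_KL(P||Q) = Σ P(x) log₂(P(x)/Q(x))

Computing term by term:
  P(1)·log₂(P(1)/Q(1)) = 0.6244·log₂(0.6244/0.5) = 0.20015
  P(2)·log₂(P(2)/Q(2)) = 0.3756·log₂(0.3756/0.5) = -0.15502

D_KL(P||Q) = 0.20015 - 0.15502 = 0.04513 ≈ 0.0451 bits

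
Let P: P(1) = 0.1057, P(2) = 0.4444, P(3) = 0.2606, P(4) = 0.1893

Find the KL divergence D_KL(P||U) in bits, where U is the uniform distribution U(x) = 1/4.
0.1772 bits

U(i) = 1/4 for all i

D_KL(P||U) = Σ P(x) log₂(P(x) / (1/4))
           = Σ P(x) log₂(P(x)) + log₂(4)
           = log₂(4) - H(P)

H(P) = -Σ P(x) log₂(P(x)):
  -P(1)·log₂(P(1)) = -(0.1057)·log₂(0.1057) = 0.34267
  -P(2)·log₂(P(2)) = -(0.4444)·log₂(0.4444) = 0.51998
  -P(3)·log₂(P(3)) = -(0.2606)·log₂(0.2606) = 0.50559
  -P(4)·log₂(P(4)) = -(0.1893)·log₂(0.1893) = 0.45456
H(P) = 0.34267 + 0.51998 + 0.50559 + 0.45456 = 1.82280 bits

log₂(4) = 2.00000 bits

D_KL(P||U) = 2.00000 - 1.82280 = 0.17720 ≈ 0.1772 bits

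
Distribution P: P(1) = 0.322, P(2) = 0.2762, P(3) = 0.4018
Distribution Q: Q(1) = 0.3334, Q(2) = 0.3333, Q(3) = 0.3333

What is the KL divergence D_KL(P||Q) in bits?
0.0173 bits

D_KL(P||Q) = Σ P(x) log₂(P(x)/Q(x))

Computing term by term:
  P(1)·log₂(P(1)/Q(1)) = 0.322·log₂(0.322/0.3334) = -0.01616
  P(2)·log₂(P(2)/Q(2)) = 0.2762·log₂(0.2762/0.3333) = -0.07488
  P(3)·log₂(P(3)/Q(3)) = 0.4018·log₂(0.4018/0.3333) = 0.10835

D_KL(P||Q) = -0.01616 - 0.07488 + 0.10835 = 0.01731 ≈ 0.0173 bits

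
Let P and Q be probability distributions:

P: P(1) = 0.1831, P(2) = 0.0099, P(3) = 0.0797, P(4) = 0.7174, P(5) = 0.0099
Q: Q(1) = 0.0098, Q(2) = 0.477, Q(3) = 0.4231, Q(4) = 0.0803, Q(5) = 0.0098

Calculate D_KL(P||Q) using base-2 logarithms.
2.7927 bits

D_KL(P||Q) = Σ P(x) log₂(P(x)/Q(x))

Computing term by term:
  P(1)·log₂(P(1)/Q(1)) = 0.1831·log₂(0.1831/0.0098) = 0.77336
  P(2)·log₂(P(2)/Q(2)) = 0.0099·log₂(0.0099/0.477) = -0.05535
  P(3)·log₂(P(3)/Q(3)) = 0.0797·log₂(0.0797/0.4231) = -0.19195
  P(4)·log₂(P(4)/Q(4)) = 0.7174·log₂(0.7174/0.0803) = 2.26649
  P(5)·log₂(P(5)/Q(5)) = 0.0099·log₂(0.0099/0.0098) = 0.00015

D_KL(P||Q) = 0.77336 - 0.05535 - 0.19195 + 2.26649 + 0.00015 = 2.79270 ≈ 2.7927 bits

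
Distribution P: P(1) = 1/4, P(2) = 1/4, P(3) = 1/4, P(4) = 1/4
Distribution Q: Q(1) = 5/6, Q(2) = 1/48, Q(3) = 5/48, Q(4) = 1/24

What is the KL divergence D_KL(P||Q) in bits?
1.4240 bits

D_KL(P||Q) = Σ P(x) log₂(P(x)/Q(x))

Computing term by term:
  P(1)·log₂(P(1)/Q(1)) = (1/4)·log₂((1/4)/(5/6)) = -0.43424
  P(2)·log₂(P(2)/Q(2)) = (1/4)·log₂((1/4)/(1/48)) = 0.89624
  P(3)·log₂(P(3)/Q(3)) = (1/4)·log₂((1/4)/(5/48)) = 0.31576
  P(4)·log₂(P(4)/Q(4)) = (1/4)·log₂((1/4)/(1/24)) = 0.64624

D_KL(P||Q) = -0.43424 + 0.89624 + 0.31576 + 0.64624 = 1.42400 ≈ 1.4240 bits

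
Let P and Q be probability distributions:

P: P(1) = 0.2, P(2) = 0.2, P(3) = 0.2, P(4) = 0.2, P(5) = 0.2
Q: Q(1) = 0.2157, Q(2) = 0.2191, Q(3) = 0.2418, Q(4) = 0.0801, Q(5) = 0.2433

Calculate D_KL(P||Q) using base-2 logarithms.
0.1046 bits

D_KL(P||Q) = Σ P(x) log₂(P(x)/Q(x))

Computing term by term:
  P(1)·log₂(P(1)/Q(1)) = 0.2·log₂(0.2/0.2157) = -0.02181
  P(2)·log₂(P(2)/Q(2)) = 0.2·log₂(0.2/0.2191) = -0.02632
  P(3)·log₂(P(3)/Q(3)) = 0.2·log₂(0.2/0.2418) = -0.05476
  P(4)·log₂(P(4)/Q(4)) = 0.2·log₂(0.2/0.0801) = 0.26403
  P(5)·log₂(P(5)/Q(5)) = 0.2·log₂(0.2/0.2433) = -0.05655

D_KL(P||Q) = -0.02181 - 0.02632 - 0.05476 + 0.26403 - 0.05655 = 0.10459 ≈ 0.1046 bits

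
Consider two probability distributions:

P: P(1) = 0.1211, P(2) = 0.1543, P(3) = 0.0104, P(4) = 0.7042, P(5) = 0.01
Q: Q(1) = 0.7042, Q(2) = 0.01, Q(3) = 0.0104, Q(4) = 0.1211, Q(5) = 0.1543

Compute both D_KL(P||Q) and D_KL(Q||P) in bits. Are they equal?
D_KL(P||Q) = 2.0506 bits, D_KL(Q||P) = 2.0506 bits. Yes, in this case they are equal (although KL divergence is not symmetric in general).

D_KL(P||Q) = Σ P(x) log₂(P(x)/Q(x))

Computing term by term:
  P(1)·log₂(P(1)/Q(1)) = 0.1211·log₂(0.1211/0.7042) = -0.30757
  P(2)·log₂(P(2)/Q(2)) = 0.1543·log₂(0.1543/0.01) = 0.60912
  P(3)·log₂(P(3)/Q(3)) = 0.0104·log₂(0.0104/0.0104) = 0.00000
  P(4)·log₂(P(4)/Q(4)) = 0.7042·log₂(0.7042/0.1211) = 1.78852
  P(5)·log₂(P(5)/Q(5)) = 0.01·log₂(0.01/0.1543) = -0.03948

D_KL(P||Q) = -0.30757 + 0.60912 + 0.00000 + 1.78852 - 0.03948 = 2.05059 ≈ 2.0506 bits

D_KL(Q||P) = Σ Q(x) log₂(Q(x)/P(x))

Computing term by term:
  Q(1)·log₂(Q(1)/P(1)) = 0.7042·log₂(0.7042/0.1211) = 1.78852
  Q(2)·log₂(Q(2)/P(2)) = 0.01·log₂(0.01/0.1543) = -0.03948
  Q(3)·log₂(Q(3)/P(3)) = 0.0104·log₂(0.0104/0.0104) = 0.00000
  Q(4)·log₂(Q(4)/P(4)) = 0.1211·log₂(0.1211/0.7042) = -0.30757
  Q(5)·log₂(Q(5)/P(5)) = 0.1543·log₂(0.1543/0.01) = 0.60912

D_KL(Q||P) = 1.78852 - 0.03948 + 0.00000 - 0.30757 + 0.60912 = 2.05059 ≈ 2.0506 bits

These ARE equal here. Q is P with outcomes relabeled (Q(1) = P(4), Q(2) = P(5), Q(4) = P(1), Q(5) = P(2)) by a relabeling that is its own inverse, so the two sums contain exactly the same terms in a different order. This is a special case — KL divergence is not symmetric in general: D_KL(P||Q) ≠ D_KL(Q||P) for most P, Q.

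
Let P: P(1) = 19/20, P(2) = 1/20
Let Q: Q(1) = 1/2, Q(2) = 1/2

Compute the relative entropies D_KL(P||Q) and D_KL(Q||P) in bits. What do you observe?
D_KL(P||Q) = 0.7136 bits, D_KL(Q||P) = 1.1980 bits. The two directions give different values (D_KL(Q||P) exceeds D_KL(P||Q) by 0.4844 bits): KL divergence is asymmetric.

D_KL(P||Q) = Σ P(x) log₂(P(x)/Q(x))

Computing term by term:
  P(1)·log₂(P(1)/Q(1)) = (19/20)·log₂((19/20)/(1/2)) = 0.87970
  P(2)·log₂(P(2)/Q(2)) = (1/20)·log₂((1/20)/(1/2)) = -0.16610

D_KL(P||Q) = 0.87970 - 0.16610 = 0.71360 ≈ 0.7136 bits

D_KL(Q||P) = Σ Q(x) log₂(Q(x)/P(x))

Computing term by term:
  Q(1)·log₂(Q(1)/P(1)) = (1/2)·log₂((1/2)/(19/20)) = -0.46300
  Q(2)·log₂(Q(2)/P(2)) = (1/2)·log₂((1/2)/(1/20)) = 1.66096

D_KL(Q||P) = -0.46300 + 1.66096 = 1.19796 ≈ 1.1980 bits

These are NOT equal (difference: 0.4844 bits). KL divergence is asymmetric: D_KL(P||Q) ≠ D_KL(Q||P) in general.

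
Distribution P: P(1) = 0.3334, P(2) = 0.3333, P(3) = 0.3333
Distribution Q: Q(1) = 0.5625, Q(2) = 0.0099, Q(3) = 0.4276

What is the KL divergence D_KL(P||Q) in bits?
1.3195 bits

D_KL(P||Q) = Σ P(x) log₂(P(x)/Q(x))

Computing term by term:
  P(1)·log₂(P(1)/Q(1)) = 0.3334·log₂(0.3334/0.5625) = -0.25158
  P(2)·log₂(P(2)/Q(2)) = 0.3333·log₂(0.3333/0.0099) = 1.69091
  P(3)·log₂(P(3)/Q(3)) = 0.3333·log₂(0.3333/0.4276) = -0.11980

D_KL(P||Q) = -0.25158 + 1.69091 - 0.11980 = 1.31953 ≈ 1.3195 bits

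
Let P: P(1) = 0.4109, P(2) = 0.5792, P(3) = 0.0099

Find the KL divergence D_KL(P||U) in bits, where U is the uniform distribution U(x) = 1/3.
0.5355 bits

U(i) = 1/3 for all i

D_KL(P||U) = Σ P(x) log₂(P(x) / (1/3))
           = Σ P(x) log₂(P(x)) + log₂(3)
           = log₂(3) - H(P)

H(P) = -Σ P(x) log₂(P(x)):
  -P(1)·log₂(P(1)) = -(0.4109)·log₂(0.4109) = 0.52724
  -P(2)·log₂(P(2)) = -(0.5792)·log₂(0.5792) = 0.45633
  -P(3)·log₂(P(3)) = -(0.0099)·log₂(0.0099) = 0.06592
H(P) = 0.52724 + 0.45633 + 0.06592 = 1.04949 bits

log₂(3) = 1.58496 bits

D_KL(P||U) = 1.58496 - 1.04949 = 0.53547 ≈ 0.5355 bits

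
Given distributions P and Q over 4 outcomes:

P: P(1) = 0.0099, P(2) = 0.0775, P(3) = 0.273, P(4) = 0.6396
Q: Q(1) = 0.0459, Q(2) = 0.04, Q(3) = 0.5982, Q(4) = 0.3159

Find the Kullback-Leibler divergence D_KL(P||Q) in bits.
0.3940 bits

D_KL(P||Q) = Σ P(x) log₂(P(x)/Q(x))

Computing term by term:
  P(1)·log₂(P(1)/Q(1)) = 0.0099·log₂(0.0099/0.0459) = -0.02191
  P(2)·log₂(P(2)/Q(2)) = 0.0775·log₂(0.0775/0.04) = 0.07395
  P(3)·log₂(P(3)/Q(3)) = 0.273·log₂(0.273/0.5982) = -0.30896
  P(4)·log₂(P(4)/Q(4)) = 0.6396·log₂(0.6396/0.3159) = 0.65092

D_KL(P||Q) = -0.02191 + 0.07395 - 0.30896 + 0.65092 = 0.39400 ≈ 0.3940 bits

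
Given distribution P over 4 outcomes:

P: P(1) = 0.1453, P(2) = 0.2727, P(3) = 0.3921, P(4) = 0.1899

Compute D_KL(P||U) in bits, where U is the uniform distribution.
0.0997 bits

U(i) = 1/4 for all i

D_KL(P||U) = Σ P(x) log₂(P(x) / (1/4))
           = Σ P(x) log₂(P(x)) + log₂(4)
           = log₂(4) - H(P)

H(P) = -Σ P(x) log₂(P(x)):
  -P(1)·log₂(P(1)) = -(0.1453)·log₂(0.1453) = 0.40435
  -P(2)·log₂(P(2)) = -(0.2727)·log₂(0.2727) = 0.51121
  -P(3)·log₂(P(3)) = -(0.3921)·log₂(0.3921) = 0.52961
  -P(4)·log₂(P(4)) = -(0.1899)·log₂(0.1899) = 0.45513
H(P) = 0.40435 + 0.51121 + 0.52961 + 0.45513 = 1.90030 bits

log₂(4) = 2.00000 bits

D_KL(P||U) = 2.00000 - 1.90030 = 0.09970 ≈ 0.0997 bits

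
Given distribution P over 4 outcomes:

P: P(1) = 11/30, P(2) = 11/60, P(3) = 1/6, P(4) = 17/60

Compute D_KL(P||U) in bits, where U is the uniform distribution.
0.0742 bits

U(i) = 1/4 for all i

D_KL(P||U) = Σ P(x) log₂(P(x) / (1/4))
           = Σ P(x) log₂(P(x)) + log₂(4)
           = log₂(4) - H(P)

H(P) = -Σ P(x) log₂(P(x)):
  -P(1)·log₂(P(1)) = -(11/30)·log₂(11/30) = 0.53073
  -P(2)·log₂(P(2)) = -(11/60)·log₂(11/60) = 0.44870
  -P(3)·log₂(P(3)) = -(1/6)·log₂(1/6) = 0.43083
  -P(4)·log₂(P(4)) = -(17/60)·log₂(17/60) = 0.51550
H(P) = 0.53073 + 0.44870 + 0.43083 + 0.51550 = 1.92576 bits

log₂(4) = 2.00000 bits

D_KL(P||U) = 2.00000 - 1.92576 = 0.07424 ≈ 0.0742 bits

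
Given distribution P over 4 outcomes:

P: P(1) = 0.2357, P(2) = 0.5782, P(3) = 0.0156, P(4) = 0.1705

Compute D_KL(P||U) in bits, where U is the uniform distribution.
0.5228 bits

U(i) = 1/4 for all i

D_KL(P||U) = Σ P(x) log₂(P(x) / (1/4))
           = Σ P(x) log₂(P(x)) + log₂(4)
           = log₂(4) - H(P)

H(P) = -Σ P(x) log₂(P(x)):
  -P(1)·log₂(P(1)) = -(0.2357)·log₂(0.2357) = 0.49143
  -P(2)·log₂(P(2)) = -(0.5782)·log₂(0.5782) = 0.45699
  -P(3)·log₂(P(3)) = -(0.0156)·log₂(0.0156) = 0.09364
  -P(4)·log₂(P(4)) = -(0.1705)·log₂(0.1705) = 0.43514
H(P) = 0.49143 + 0.45699 + 0.09364 + 0.43514 = 1.47720 bits

log₂(4) = 2.00000 bits

D_KL(P||U) = 2.00000 - 1.47720 = 0.52280 ≈ 0.5228 bits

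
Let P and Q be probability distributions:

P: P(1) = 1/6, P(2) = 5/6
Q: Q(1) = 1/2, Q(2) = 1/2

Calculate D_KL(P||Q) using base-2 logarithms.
0.3500 bits

D_KL(P||Q) = Σ P(x) log₂(P(x)/Q(x))

Computing term by term:
  P(1)·log₂(P(1)/Q(1)) = (1/6)·log₂((1/6)/(1/2)) = -0.26416
  P(2)·log₂(P(2)/Q(2)) = (5/6)·log₂((5/6)/(1/2)) = 0.61414

D_KL(P||Q) = -0.26416 + 0.61414 = 0.34998 ≈ 0.3500 bits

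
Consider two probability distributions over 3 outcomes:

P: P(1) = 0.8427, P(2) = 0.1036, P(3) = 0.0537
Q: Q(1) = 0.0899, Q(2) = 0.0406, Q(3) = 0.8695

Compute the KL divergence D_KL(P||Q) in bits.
2.6451 bits

D_KL(P||Q) = Σ P(x) log₂(P(x)/Q(x))

Computing term by term:
  P(1)·log₂(P(1)/Q(1)) = 0.8427·log₂(0.8427/0.0899) = 2.72076
  P(2)·log₂(P(2)/Q(2)) = 0.1036·log₂(0.1036/0.0406) = 0.14001
  P(3)·log₂(P(3)/Q(3)) = 0.0537·log₂(0.0537/0.8695) = -0.21572

D_KL(P||Q) = 2.72076 + 0.14001 - 0.21572 = 2.64505 ≈ 2.6451 bits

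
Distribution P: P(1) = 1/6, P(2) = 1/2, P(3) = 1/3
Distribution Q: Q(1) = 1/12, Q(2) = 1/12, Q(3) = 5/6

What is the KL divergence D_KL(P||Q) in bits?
1.0185 bits

D_KL(P||Q) = Σ P(x) log₂(P(x)/Q(x))

Computing term by term:
  P(1)·log₂(P(1)/Q(1)) = (1/6)·log₂((1/6)/(1/12)) = 0.16667
  P(2)·log₂(P(2)/Q(2)) = (1/2)·log₂((1/2)/(1/12)) = 1.29248
  P(3)·log₂(P(3)/Q(3)) = (1/3)·log₂((1/3)/(5/6)) = -0.44064

D_KL(P||Q) = 0.16667 + 1.29248 - 0.44064 = 1.01851 ≈ 1.0185 bits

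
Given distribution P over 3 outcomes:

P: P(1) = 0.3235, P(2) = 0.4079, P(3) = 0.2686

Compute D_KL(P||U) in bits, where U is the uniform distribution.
0.0212 bits

U(i) = 1/3 for all i

D_KL(P||U) = Σ P(x) log₂(P(x) / (1/3))
           = Σ P(x) log₂(P(x)) + log₂(3)
           = log₂(3) - H(P)

H(P) = -Σ P(x) log₂(P(x)):
  -P(1)·log₂(P(1)) = -(0.3235)·log₂(0.3235) = 0.52671
  -P(2)·log₂(P(2)) = -(0.4079)·log₂(0.4079) = 0.52771
  -P(3)·log₂(P(3)) = -(0.2686)·log₂(0.2686) = 0.50939
H(P) = 0.52671 + 0.52771 + 0.50939 = 1.56381 bits

log₂(3) = 1.58496 bits

D_KL(P||U) = 1.58496 - 1.56381 = 0.02115 ≈ 0.0212 bits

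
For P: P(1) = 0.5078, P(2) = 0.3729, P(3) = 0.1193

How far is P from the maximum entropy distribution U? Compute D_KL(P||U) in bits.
0.1919 bits

U(i) = 1/3 for all i

D_KL(P||U) = Σ P(x) log₂(P(x) / (1/3))
           = Σ P(x) log₂(P(x)) + log₂(3)
           = log₂(3) - H(P)

H(P) = -Σ P(x) log₂(P(x)):
  -P(1)·log₂(P(1)) = -(0.5078)·log₂(0.5078) = 0.49646
  -P(2)·log₂(P(2)) = -(0.3729)·log₂(0.3729) = 0.53069
  -P(3)·log₂(P(3)) = -(0.1193)·log₂(0.1193) = 0.36593
H(P) = 0.49646 + 0.53069 + 0.36593 = 1.39308 bits

log₂(3) = 1.58496 bits

D_KL(P||U) = 1.58496 - 1.39308 = 0.19188 ≈ 0.1919 bits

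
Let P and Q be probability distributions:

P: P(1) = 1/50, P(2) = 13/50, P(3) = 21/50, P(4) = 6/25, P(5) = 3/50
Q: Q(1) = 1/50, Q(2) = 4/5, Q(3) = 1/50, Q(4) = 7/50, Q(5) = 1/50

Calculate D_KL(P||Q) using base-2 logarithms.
1.7049 bits

D_KL(P||Q) = Σ P(x) log₂(P(x)/Q(x))

Computing term by term:
  P(1)·log₂(P(1)/Q(1)) = (1/50)·log₂((1/50)/(1/50)) = 0.00000
  P(2)·log₂(P(2)/Q(2)) = (13/50)·log₂((13/50)/(4/5)) = -0.42159
  P(3)·log₂(P(3)/Q(3)) = (21/50)·log₂((21/50)/(1/50)) = 1.84477
  P(4)·log₂(P(4)/Q(4)) = (6/25)·log₂((6/25)/(7/50)) = 0.18663
  P(5)·log₂(P(5)/Q(5)) = (3/50)·log₂((3/50)/(1/50)) = 0.09510

D_KL(P||Q) = 0.00000 - 0.42159 + 1.84477 + 0.18663 + 0.09510 = 1.70491 ≈ 1.7049 bits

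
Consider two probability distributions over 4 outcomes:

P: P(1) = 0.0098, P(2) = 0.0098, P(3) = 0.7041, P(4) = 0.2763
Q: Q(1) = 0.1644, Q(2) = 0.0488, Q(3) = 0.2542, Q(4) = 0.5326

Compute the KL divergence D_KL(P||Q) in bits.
0.7107 bits

D_KL(P||Q) = Σ P(x) log₂(P(x)/Q(x))

Computing term by term:
  P(1)·log₂(P(1)/Q(1)) = 0.0098·log₂(0.0098/0.1644) = -0.03987
  P(2)·log₂(P(2)/Q(2)) = 0.0098·log₂(0.0098/0.0488) = -0.02270
  P(3)·log₂(P(3)/Q(3)) = 0.7041·log₂(0.7041/0.2542) = 1.03490
  P(4)·log₂(P(4)/Q(4)) = 0.2763·log₂(0.2763/0.5326) = -0.26161

D_KL(P||Q) = -0.03987 - 0.02270 + 1.03490 - 0.26161 = 0.71072 ≈ 0.7107 bits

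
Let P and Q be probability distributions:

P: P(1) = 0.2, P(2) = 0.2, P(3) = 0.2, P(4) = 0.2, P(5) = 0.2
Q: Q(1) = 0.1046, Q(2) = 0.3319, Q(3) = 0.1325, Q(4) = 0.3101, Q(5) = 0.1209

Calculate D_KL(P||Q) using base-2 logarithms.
0.1784 bits

D_KL(P||Q) = Σ P(x) log₂(P(x)/Q(x))

Computing term by term:
  P(1)·log₂(P(1)/Q(1)) = 0.2·log₂(0.2/0.1046) = 0.18702
  P(2)·log₂(P(2)/Q(2)) = 0.2·log₂(0.2/0.3319) = -0.14615
  P(3)·log₂(P(3)/Q(3)) = 0.2·log₂(0.2/0.1325) = 0.11880
  P(4)·log₂(P(4)/Q(4)) = 0.2·log₂(0.2/0.3101) = -0.12655
  P(5)·log₂(P(5)/Q(5)) = 0.2·log₂(0.2/0.1209) = 0.14524

D_KL(P||Q) = 0.18702 - 0.14615 + 0.11880 - 0.12655 + 0.14524 = 0.17836 ≈ 0.1784 bits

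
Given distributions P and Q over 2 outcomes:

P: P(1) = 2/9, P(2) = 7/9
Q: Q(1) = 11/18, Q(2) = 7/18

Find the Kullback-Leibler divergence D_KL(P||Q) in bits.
0.4535 bits

D_KL(P||Q) = Σ P(x) log₂(P(x)/Q(x))

Computing term by term:
  P(1)·log₂(P(1)/Q(1)) = (2/9)·log₂((2/9)/(11/18)) = -0.32432
  P(2)·log₂(P(2)/Q(2)) = (7/9)·log₂((7/9)/(7/18)) = 0.77778

D_KL(P||Q) = -0.32432 + 0.77778 = 0.45346 ≈ 0.4535 bits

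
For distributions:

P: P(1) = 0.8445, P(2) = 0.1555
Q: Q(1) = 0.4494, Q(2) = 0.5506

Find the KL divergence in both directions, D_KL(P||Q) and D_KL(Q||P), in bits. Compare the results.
D_KL(P||Q) = 0.4849 bits, D_KL(Q||P) = 0.5953 bits. D_KL(Q||P) is larger than D_KL(P||Q) by 0.1104 bits; the two directions differ.

D_KL(P||Q) = Σ P(x) log₂(P(x)/Q(x))

Computing term by term:
  P(1)·log₂(P(1)/Q(1)) = 0.8445·log₂(0.8445/0.4494) = 0.76858
  P(2)·log₂(P(2)/Q(2)) = 0.1555·log₂(0.1555/0.5506) = -0.28365

D_KL(P||Q) = 0.76858 - 0.28365 = 0.48493 ≈ 0.4849 bits

D_KL(Q||P) = Σ Q(x) log₂(Q(x)/P(x))

Computing term by term:
  Q(1)·log₂(Q(1)/P(1)) = 0.4494·log₂(0.4494/0.8445) = -0.40900
  Q(2)·log₂(Q(2)/P(2)) = 0.5506·log₂(0.5506/0.1555) = 1.00434

D_KL(Q||P) = -0.40900 + 1.00434 = 0.59534 ≈ 0.5953 bits

These are NOT equal (difference: 0.1104 bits). KL divergence is asymmetric: D_KL(P||Q) ≠ D_KL(Q||P) in general.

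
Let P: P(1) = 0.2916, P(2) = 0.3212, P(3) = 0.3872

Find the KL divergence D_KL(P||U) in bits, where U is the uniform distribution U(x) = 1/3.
0.0102 bits

U(i) = 1/3 for all i

D_KL(P||U) = Σ P(x) log₂(P(x) / (1/3))
           = Σ P(x) log₂(P(x)) + log₂(3)
           = log₂(3) - H(P)

H(P) = -Σ P(x) log₂(P(x)):
  -P(1)·log₂(P(1)) = -(0.2916)·log₂(0.2916) = 0.51845
  -P(2)·log₂(P(2)) = -(0.3212)·log₂(0.3212) = 0.52627
  -P(3)·log₂(P(3)) = -(0.3872)·log₂(0.3872) = 0.53002
H(P) = 0.51845 + 0.52627 + 0.53002 = 1.57474 bits

log₂(3) = 1.58496 bits

D_KL(P||U) = 1.58496 - 1.57474 = 0.01022 ≈ 0.0102 bits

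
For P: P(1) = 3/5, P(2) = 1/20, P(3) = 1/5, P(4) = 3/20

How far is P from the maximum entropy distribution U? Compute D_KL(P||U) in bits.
0.4668 bits

U(i) = 1/4 for all i

D_KL(P||U) = Σ P(x) log₂(P(x) / (1/4))
           = Σ P(x) log₂(P(x)) + log₂(4)
           = log₂(4) - H(P)

H(P) = -Σ P(x) log₂(P(x)):
  -P(1)·log₂(P(1)) = -(3/5)·log₂(3/5) = 0.44218
  -P(2)·log₂(P(2)) = -(1/20)·log₂(1/20) = 0.21610
  -P(3)·log₂(P(3)) = -(1/5)·log₂(1/5) = 0.46439
  -P(4)·log₂(P(4)) = -(3/20)·log₂(3/20) = 0.41054
H(P) = 0.44218 + 0.21610 + 0.46439 + 0.41054 = 1.53321 bits

log₂(4) = 2.00000 bits

D_KL(P||U) = 2.00000 - 1.53321 = 0.46679 ≈ 0.4668 bits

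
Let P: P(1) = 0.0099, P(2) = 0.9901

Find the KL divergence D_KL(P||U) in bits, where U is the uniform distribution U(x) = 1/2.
0.9199 bits

U(i) = 1/2 for all i

D_KL(P||U) = Σ P(x) log₂(P(x) / (1/2))
           = Σ P(x) log₂(P(x)) + log₂(2)
           = log₂(2) - H(P)

H(P) = -Σ P(x) log₂(P(x)):
  -P(1)·log₂(P(1)) = -(0.0099)·log₂(0.0099) = 0.06592
  -P(2)·log₂(P(2)) = -(0.9901)·log₂(0.9901) = 0.01421
H(P) = 0.06592 + 0.01421 = 0.08013 bits

log₂(2) = 1.00000 bits

D_KL(P||U) = 1.00000 - 0.08013 = 0.91987 ≈ 0.9199 bits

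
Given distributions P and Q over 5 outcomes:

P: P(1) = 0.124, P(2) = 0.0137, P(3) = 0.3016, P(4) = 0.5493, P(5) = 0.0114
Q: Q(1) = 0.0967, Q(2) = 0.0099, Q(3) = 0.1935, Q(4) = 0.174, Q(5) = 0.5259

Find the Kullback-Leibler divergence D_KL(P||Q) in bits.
1.0920 bits

D_KL(P||Q) = Σ P(x) log₂(P(x)/Q(x))

Computing term by term:
  P(1)·log₂(P(1)/Q(1)) = 0.124·log₂(0.124/0.0967) = 0.04449
  P(2)·log₂(P(2)/Q(2)) = 0.0137·log₂(0.0137/0.0099) = 0.00642
  P(3)·log₂(P(3)/Q(3)) = 0.3016·log₂(0.3016/0.1935) = 0.19312
  P(4)·log₂(P(4)/Q(4)) = 0.5493·log₂(0.5493/0.174) = 0.91102
  P(5)·log₂(P(5)/Q(5)) = 0.0114·log₂(0.0114/0.5259) = -0.06302

D_KL(P||Q) = 0.04449 + 0.00642 + 0.19312 + 0.91102 - 0.06302 = 1.09203 ≈ 1.0920 bits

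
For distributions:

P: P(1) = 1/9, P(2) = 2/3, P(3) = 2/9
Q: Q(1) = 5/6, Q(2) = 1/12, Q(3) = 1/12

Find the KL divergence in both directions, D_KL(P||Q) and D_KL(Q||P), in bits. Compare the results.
D_KL(P||Q) = 1.9915 bits, D_KL(Q||P) = 2.0545 bits. D_KL(Q||P) is larger than D_KL(P||Q) by 0.0630 bits; the two directions differ.

D_KL(P||Q) = Σ P(x) log₂(P(x)/Q(x))

Computing term by term:
  P(1)·log₂(P(1)/Q(1)) = (1/9)·log₂((1/9)/(5/6)) = -0.32299
  P(2)·log₂(P(2)/Q(2)) = (2/3)·log₂((2/3)/(1/12)) = 2.00000
  P(3)·log₂(P(3)/Q(3)) = (2/9)·log₂((2/9)/(1/12)) = 0.31445

D_KL(P||Q) = -0.32299 + 2.00000 + 0.31445 = 1.99146 ≈ 1.9915 bits

D_KL(Q||P) = Σ Q(x) log₂(Q(x)/P(x))

Computing term by term:
  Q(1)·log₂(Q(1)/P(1)) = (5/6)·log₂((5/6)/(1/9)) = 2.42241
  Q(2)·log₂(Q(2)/P(2)) = (1/12)·log₂((1/12)/(2/3)) = -0.25000
  Q(3)·log₂(Q(3)/P(3)) = (1/12)·log₂((1/12)/(2/9)) = -0.11792

D_KL(Q||P) = 2.42241 - 0.25000 - 0.11792 = 2.05449 ≈ 2.0545 bits

These are NOT equal (difference: 0.0630 bits). KL divergence is asymmetric: D_KL(P||Q) ≠ D_KL(Q||P) in general.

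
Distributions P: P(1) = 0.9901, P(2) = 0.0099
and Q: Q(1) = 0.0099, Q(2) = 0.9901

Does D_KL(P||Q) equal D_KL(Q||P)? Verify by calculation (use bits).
D_KL(P||Q) = 6.5125 bits, D_KL(Q||P) = 6.5125 bits. Yes — for this pair D_KL(P||Q) = D_KL(Q||P).

D_KL(P||Q) = Σ P(x) log₂(P(x)/Q(x))

Computing term by term:
  P(1)·log₂(P(1)/Q(1)) = 0.9901·log₂(0.9901/0.0099) = 6.57823
  P(2)·log₂(P(2)/Q(2)) = 0.0099·log₂(0.0099/0.9901) = -0.06578

D_KL(P||Q) = 6.57823 - 0.06578 = 6.51245 ≈ 6.5125 bits

D_KL(Q||P) = Σ Q(x) log₂(Q(x)/P(x))

Computing term by term:
  Q(1)·log₂(Q(1)/P(1)) = 0.0099·log₂(0.0099/0.9901) = -0.06578
  Q(2)·log₂(Q(2)/P(2)) = 0.9901·log₂(0.9901/0.0099) = 6.57823

D_KL(Q||P) = -0.06578 + 6.57823 = 6.51245 ≈ 6.5125 bits

These ARE equal here. Q is P with outcomes relabeled (Q(1) = P(2), Q(2) = P(1)) by a relabeling that is its own inverse, so the two sums contain exactly the same terms in a different order. This is a special case — KL divergence is not symmetric in general: D_KL(P||Q) ≠ D_KL(Q||P) for most P, Q.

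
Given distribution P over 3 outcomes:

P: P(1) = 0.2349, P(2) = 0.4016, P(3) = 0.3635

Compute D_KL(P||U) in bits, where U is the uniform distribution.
0.0348 bits

U(i) = 1/3 for all i

D_KL(P||U) = Σ P(x) log₂(P(x) / (1/3))
           = Σ P(x) log₂(P(x)) + log₂(3)
           = log₂(3) - H(P)

H(P) = -Σ P(x) log₂(P(x)):
  -P(1)·log₂(P(1)) = -(0.2349)·log₂(0.2349) = 0.49091
  -P(2)·log₂(P(2)) = -(0.4016)·log₂(0.4016) = 0.52857
  -P(3)·log₂(P(3)) = -(0.3635)·log₂(0.3635) = 0.53070
H(P) = 0.49091 + 0.52857 + 0.53070 = 1.55018 bits

log₂(3) = 1.58496 bits

D_KL(P||U) = 1.58496 - 1.55018 = 0.03478 ≈ 0.0348 bits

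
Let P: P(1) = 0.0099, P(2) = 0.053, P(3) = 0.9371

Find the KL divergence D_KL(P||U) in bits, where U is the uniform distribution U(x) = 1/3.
1.2066 bits

U(i) = 1/3 for all i

D_KL(P||U) = Σ P(x) log₂(P(x) / (1/3))
           = Σ P(x) log₂(P(x)) + log₂(3)
           = log₂(3) - H(P)

H(P) = -Σ P(x) log₂(P(x)):
  -P(1)·log₂(P(1)) = -(0.0099)·log₂(0.0099) = 0.06592
  -P(2)·log₂(P(2)) = -(0.053)·log₂(0.053) = 0.22461
  -P(3)·log₂(P(3)) = -(0.9371)·log₂(0.9371) = 0.08783
H(P) = 0.06592 + 0.22461 + 0.08783 = 0.37836 bits

log₂(3) = 1.58496 bits

D_KL(P||U) = 1.58496 - 0.37836 = 1.20660 ≈ 1.2066 bits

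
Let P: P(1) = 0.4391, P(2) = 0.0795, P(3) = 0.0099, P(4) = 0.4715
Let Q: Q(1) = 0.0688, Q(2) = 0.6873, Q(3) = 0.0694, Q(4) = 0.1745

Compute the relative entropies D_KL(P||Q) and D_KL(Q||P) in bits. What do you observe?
D_KL(P||Q) = 1.5751 bits, D_KL(Q||P) = 1.8996 bits. The two directions give different values (D_KL(Q||P) exceeds D_KL(P||Q) by 0.3245 bits): KL divergence is asymmetric.

D_KL(P||Q) = Σ P(x) log₂(P(x)/Q(x))

Computing term by term:
  P(1)·log₂(P(1)/Q(1)) = 0.4391·log₂(0.4391/0.0688) = 1.17418
  P(2)·log₂(P(2)/Q(2)) = 0.0795·log₂(0.0795/0.6873) = -0.24740
  P(3)·log₂(P(3)/Q(3)) = 0.0099·log₂(0.0099/0.0694) = -0.02781
  P(4)·log₂(P(4)/Q(4)) = 0.4715·log₂(0.4715/0.1745) = 0.67615

D_KL(P||Q) = 1.17418 - 0.24740 - 0.02781 + 0.67615 = 1.57512 ≈ 1.5751 bits

D_KL(Q||P) = Σ Q(x) log₂(Q(x)/P(x))

Computing term by term:
  Q(1)·log₂(Q(1)/P(1)) = 0.0688·log₂(0.0688/0.4391) = -0.18398
  Q(2)·log₂(Q(2)/P(2)) = 0.6873·log₂(0.6873/0.0795) = 2.13882
  Q(3)·log₂(Q(3)/P(3)) = 0.0694·log₂(0.0694/0.0099) = 0.19497
  Q(4)·log₂(Q(4)/P(4)) = 0.1745·log₂(0.1745/0.4715) = -0.25024

D_KL(Q||P) = -0.18398 + 2.13882 + 0.19497 - 0.25024 = 1.89957 ≈ 1.8996 bits

These are NOT equal (difference: 0.3245 bits). KL divergence is asymmetric: D_KL(P||Q) ≠ D_KL(Q||P) in general.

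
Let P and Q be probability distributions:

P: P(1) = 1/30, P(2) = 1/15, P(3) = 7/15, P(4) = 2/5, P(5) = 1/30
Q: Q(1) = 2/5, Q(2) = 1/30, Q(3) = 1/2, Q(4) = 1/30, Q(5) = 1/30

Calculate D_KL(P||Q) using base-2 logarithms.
1.3347 bits

D_KL(P||Q) = Σ P(x) log₂(P(x)/Q(x))

Computing term by term:
  P(1)·log₂(P(1)/Q(1)) = (1/30)·log₂((1/30)/(2/5)) = -0.11950
  P(2)·log₂(P(2)/Q(2)) = (1/15)·log₂((1/15)/(1/30)) = 0.06667
  P(3)·log₂(P(3)/Q(3)) = (7/15)·log₂((7/15)/(1/2)) = -0.04645
  P(4)·log₂(P(4)/Q(4)) = (2/5)·log₂((2/5)/(1/30)) = 1.43399
  P(5)·log₂(P(5)/Q(5)) = (1/30)·log₂((1/30)/(1/30)) = 0.00000

D_KL(P||Q) = -0.11950 + 0.06667 - 0.04645 + 1.43399 + 0.00000 = 1.33471 ≈ 1.3347 bits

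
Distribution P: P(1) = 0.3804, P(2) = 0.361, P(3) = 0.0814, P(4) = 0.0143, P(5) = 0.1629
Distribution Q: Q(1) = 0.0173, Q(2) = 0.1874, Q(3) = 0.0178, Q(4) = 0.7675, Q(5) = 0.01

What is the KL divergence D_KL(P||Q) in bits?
2.7897 bits

D_KL(P||Q) = Σ P(x) log₂(P(x)/Q(x))

Computing term by term:
  P(1)·log₂(P(1)/Q(1)) = 0.3804·log₂(0.3804/0.0173) = 1.69608
  P(2)·log₂(P(2)/Q(2)) = 0.361·log₂(0.361/0.1874) = 0.34146
  P(3)·log₂(P(3)/Q(3)) = 0.0814·log₂(0.0814/0.0178) = 0.17852
  P(4)·log₂(P(4)/Q(4)) = 0.0143·log₂(0.0143/0.7675) = -0.08217
  P(5)·log₂(P(5)/Q(5)) = 0.1629·log₂(0.1629/0.01) = 0.65582

D_KL(P||Q) = 1.69608 + 0.34146 + 0.17852 - 0.08217 + 0.65582 = 2.78971 ≈ 2.7897 bits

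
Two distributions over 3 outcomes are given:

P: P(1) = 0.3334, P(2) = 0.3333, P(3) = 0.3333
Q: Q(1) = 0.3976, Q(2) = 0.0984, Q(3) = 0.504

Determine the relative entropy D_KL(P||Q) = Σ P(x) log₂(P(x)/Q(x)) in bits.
0.3031 bits

D_KL(P||Q) = Σ P(x) log₂(P(x)/Q(x))

Computing term by term:
  P(1)·log₂(P(1)/Q(1)) = 0.3334·log₂(0.3334/0.3976) = -0.08470
  P(2)·log₂(P(2)/Q(2)) = 0.3333·log₂(0.3333/0.0984) = 0.58664
  P(3)·log₂(P(3)/Q(3)) = 0.3333·log₂(0.3333/0.504) = -0.19885

D_KL(P||Q) = -0.08470 + 0.58664 - 0.19885 = 0.30309 ≈ 0.3031 bits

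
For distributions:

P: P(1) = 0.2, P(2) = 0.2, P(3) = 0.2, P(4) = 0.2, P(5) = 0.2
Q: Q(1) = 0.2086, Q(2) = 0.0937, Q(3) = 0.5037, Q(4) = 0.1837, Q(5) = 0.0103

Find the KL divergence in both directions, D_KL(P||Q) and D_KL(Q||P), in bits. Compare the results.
D_KL(P||Q) = 0.8205 bits, D_KL(Q||P) = 0.5148 bits. D_KL(P||Q) is larger than D_KL(Q||P) by 0.3057 bits; the two directions differ.

D_KL(P||Q) = Σ P(x) log₂(P(x)/Q(x))

Computing term by term:
  P(1)·log₂(P(1)/Q(1)) = 0.2·log₂(0.2/0.2086) = -0.01215
  P(2)·log₂(P(2)/Q(2)) = 0.2·log₂(0.2/0.0937) = 0.21878
  P(3)·log₂(P(3)/Q(3)) = 0.2·log₂(0.2/0.5037) = -0.26651
  P(4)·log₂(P(4)/Q(4)) = 0.2·log₂(0.2/0.1837) = 0.02453
  P(5)·log₂(P(5)/Q(5)) = 0.2·log₂(0.2/0.0103) = 0.85586

D_KL(P||Q) = -0.01215 + 0.21878 - 0.26651 + 0.02453 + 0.85586 = 0.82051 ≈ 0.8205 bits

D_KL(Q||P) = Σ Q(x) log₂(Q(x)/P(x))

Computing term by term:
  Q(1)·log₂(Q(1)/P(1)) = 0.2086·log₂(0.2086/0.2) = 0.01267
  Q(2)·log₂(Q(2)/P(2)) = 0.0937·log₂(0.0937/0.2) = -0.10250
  Q(3)·log₂(Q(3)/P(3)) = 0.5037·log₂(0.5037/0.2) = 0.67121
  Q(4)·log₂(Q(4)/P(4)) = 0.1837·log₂(0.1837/0.2) = -0.02253
  Q(5)·log₂(Q(5)/P(5)) = 0.0103·log₂(0.0103/0.2) = -0.04408

D_KL(Q||P) = 0.01267 - 0.10250 + 0.67121 - 0.02253 - 0.04408 = 0.51477 ≈ 0.5148 bits

These are NOT equal (difference: 0.3057 bits). KL divergence is asymmetric: D_KL(P||Q) ≠ D_KL(Q||P) in general.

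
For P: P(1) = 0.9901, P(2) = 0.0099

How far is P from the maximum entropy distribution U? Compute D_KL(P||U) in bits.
0.9199 bits

U(i) = 1/2 for all i

D_KL(P||U) = Σ P(x) log₂(P(x) / (1/2))
           = Σ P(x) log₂(P(x)) + log₂(2)
           = log₂(2) - H(P)

H(P) = -Σ P(x) log₂(P(x)):
  -P(1)·log₂(P(1)) = -(0.9901)·log₂(0.9901) = 0.01421
  -P(2)·log₂(P(2)) = -(0.0099)·log₂(0.0099) = 0.06592
H(P) = 0.01421 + 0.06592 = 0.08013 bits

log₂(2) = 1.00000 bits

D_KL(P||U) = 1.00000 - 0.08013 = 0.91987 ≈ 0.9199 bits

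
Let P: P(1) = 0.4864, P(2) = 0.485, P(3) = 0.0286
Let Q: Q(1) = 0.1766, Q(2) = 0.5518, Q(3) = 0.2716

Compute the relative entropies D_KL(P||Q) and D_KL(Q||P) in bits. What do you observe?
D_KL(P||Q) = 0.5278 bits, D_KL(Q||P) = 0.7266 bits. The two directions give different values (D_KL(Q||P) exceeds D_KL(P||Q) by 0.1988 bits): KL divergence is asymmetric.

D_KL(P||Q) = Σ P(x) log₂(P(x)/Q(x))

Computing term by term:
  P(1)·log₂(P(1)/Q(1)) = 0.4864·log₂(0.4864/0.1766) = 0.71095
  P(2)·log₂(P(2)/Q(2)) = 0.485·log₂(0.485/0.5518) = -0.09029
  P(3)·log₂(P(3)/Q(3)) = 0.0286·log₂(0.0286/0.2716) = -0.09288

D_KL(P||Q) = 0.71095 - 0.09029 - 0.09288 = 0.52778 ≈ 0.5278 bits

D_KL(Q||P) = Σ Q(x) log₂(Q(x)/P(x))

Computing term by term:
  Q(1)·log₂(Q(1)/P(1)) = 0.1766·log₂(0.1766/0.4864) = -0.25813
  Q(2)·log₂(Q(2)/P(2)) = 0.5518·log₂(0.5518/0.485) = 0.10272
  Q(3)·log₂(Q(3)/P(3)) = 0.2716·log₂(0.2716/0.0286) = 0.88199

D_KL(Q||P) = -0.25813 + 0.10272 + 0.88199 = 0.72658 ≈ 0.7266 bits

These are NOT equal (difference: 0.1988 bits). KL divergence is asymmetric: D_KL(P||Q) ≠ D_KL(Q||P) in general.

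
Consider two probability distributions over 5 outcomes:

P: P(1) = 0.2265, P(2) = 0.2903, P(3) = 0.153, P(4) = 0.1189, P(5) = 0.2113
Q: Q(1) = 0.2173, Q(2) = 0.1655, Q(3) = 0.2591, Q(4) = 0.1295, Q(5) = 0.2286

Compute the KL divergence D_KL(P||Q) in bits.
0.0940 bits

D_KL(P||Q) = Σ P(x) log₂(P(x)/Q(x))

Computing term by term:
  P(1)·log₂(P(1)/Q(1)) = 0.2265·log₂(0.2265/0.2173) = 0.01355
  P(2)·log₂(P(2)/Q(2)) = 0.2903·log₂(0.2903/0.1655) = 0.23535
  P(3)·log₂(P(3)/Q(3)) = 0.153·log₂(0.153/0.2591) = -0.11628
  P(4)·log₂(P(4)/Q(4)) = 0.1189·log₂(0.1189/0.1295) = -0.01465
  P(5)·log₂(P(5)/Q(5)) = 0.2113·log₂(0.2113/0.2286) = -0.02399

D_KL(P||Q) = 0.01355 + 0.23535 - 0.11628 - 0.01465 - 0.02399 = 0.09398 ≈ 0.0940 bits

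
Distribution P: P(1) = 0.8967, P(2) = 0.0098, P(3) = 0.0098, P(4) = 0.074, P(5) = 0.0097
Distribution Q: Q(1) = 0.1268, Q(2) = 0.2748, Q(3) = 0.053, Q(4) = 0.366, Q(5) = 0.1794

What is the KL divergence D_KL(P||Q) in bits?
2.2481 bits

D_KL(P||Q) = Σ P(x) log₂(P(x)/Q(x))

Computing term by term:
  P(1)·log₂(P(1)/Q(1)) = 0.8967·log₂(0.8967/0.1268) = 2.53055
  P(2)·log₂(P(2)/Q(2)) = 0.0098·log₂(0.0098/0.2748) = -0.04713
  P(3)·log₂(P(3)/Q(3)) = 0.0098·log₂(0.0098/0.053) = -0.02386
  P(4)·log₂(P(4)/Q(4)) = 0.074·log₂(0.074/0.366) = -0.17066
  P(5)·log₂(P(5)/Q(5)) = 0.0097·log₂(0.0097/0.1794) = -0.04083

D_KL(P||Q) = 2.53055 - 0.04713 - 0.02386 - 0.17066 - 0.04083 = 2.24807 ≈ 2.2481 bits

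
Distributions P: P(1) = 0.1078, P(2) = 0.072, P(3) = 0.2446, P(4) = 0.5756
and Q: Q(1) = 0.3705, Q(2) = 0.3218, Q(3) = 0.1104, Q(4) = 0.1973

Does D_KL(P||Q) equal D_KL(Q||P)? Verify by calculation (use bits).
D_KL(P||Q) = 0.8223 bits, D_KL(Q||P) = 0.9236 bits. No — D_KL(P||Q) ≠ D_KL(Q||P) for this pair.

D_KL(P||Q) = Σ P(x) log₂(P(x)/Q(x))

Computing term by term:
  P(1)·log₂(P(1)/Q(1)) = 0.1078·log₂(0.1078/0.3705) = -0.19200
  P(2)·log₂(P(2)/Q(2)) = 0.072·log₂(0.072/0.3218) = -0.15553
  P(3)·log₂(P(3)/Q(3)) = 0.2446·log₂(0.2446/0.1104) = 0.28072
  P(4)·log₂(P(4)/Q(4)) = 0.5756·log₂(0.5756/0.1973) = 0.88912

D_KL(P||Q) = -0.19200 - 0.15553 + 0.28072 + 0.88912 = 0.82231 ≈ 0.8223 bits

D_KL(Q||P) = Σ Q(x) log₂(Q(x)/P(x))

Computing term by term:
  Q(1)·log₂(Q(1)/P(1)) = 0.3705·log₂(0.3705/0.1078) = 0.65990
  Q(2)·log₂(Q(2)/P(2)) = 0.3218·log₂(0.3218/0.072) = 0.69512
  Q(3)·log₂(Q(3)/P(3)) = 0.1104·log₂(0.1104/0.2446) = -0.12670
  Q(4)·log₂(Q(4)/P(4)) = 0.1973·log₂(0.1973/0.5756) = -0.30476

D_KL(Q||P) = 0.65990 + 0.69512 - 0.12670 - 0.30476 = 0.92356 ≈ 0.9236 bits

These are NOT equal (difference: 0.1013 bits). KL divergence is asymmetric: D_KL(P||Q) ≠ D_KL(Q||P) in general.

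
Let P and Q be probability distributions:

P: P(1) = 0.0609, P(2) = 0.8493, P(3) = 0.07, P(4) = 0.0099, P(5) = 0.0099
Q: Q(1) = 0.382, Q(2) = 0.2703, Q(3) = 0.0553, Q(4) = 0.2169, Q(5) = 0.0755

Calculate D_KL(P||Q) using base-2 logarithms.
1.1922 bits

D_KL(P||Q) = Σ P(x) log₂(P(x)/Q(x))

Computing term by term:
  P(1)·log₂(P(1)/Q(1)) = 0.0609·log₂(0.0609/0.382) = -0.16133
  P(2)·log₂(P(2)/Q(2)) = 0.8493·log₂(0.8493/0.2703) = 1.40280
  P(3)·log₂(P(3)/Q(3)) = 0.07·log₂(0.07/0.0553) = 0.02381
  P(4)·log₂(P(4)/Q(4)) = 0.0099·log₂(0.0099/0.2169) = -0.04409
  P(5)·log₂(P(5)/Q(5)) = 0.0099·log₂(0.0099/0.0755) = -0.02902

D_KL(P||Q) = -0.16133 + 1.40280 + 0.02381 - 0.04409 - 0.02902 = 1.19217 ≈ 1.1922 bits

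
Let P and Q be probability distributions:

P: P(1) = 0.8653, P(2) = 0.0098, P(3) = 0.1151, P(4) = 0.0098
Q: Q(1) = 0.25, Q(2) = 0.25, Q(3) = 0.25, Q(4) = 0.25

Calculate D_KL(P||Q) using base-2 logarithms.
1.3296 bits

D_KL(P||Q) = Σ P(x) log₂(P(x)/Q(x))

Computing term by term:
  P(1)·log₂(P(1)/Q(1)) = 0.8653·log₂(0.8653/0.25) = 1.54999
  P(2)·log₂(P(2)/Q(2)) = 0.0098·log₂(0.0098/0.25) = -0.04580
  P(3)·log₂(P(3)/Q(3)) = 0.1151·log₂(0.1151/0.25) = -0.12880
  P(4)·log₂(P(4)/Q(4)) = 0.0098·log₂(0.0098/0.25) = -0.04580

D_KL(P||Q) = 1.54999 - 0.04580 - 0.12880 - 0.04580 = 1.32959 ≈ 1.3296 bits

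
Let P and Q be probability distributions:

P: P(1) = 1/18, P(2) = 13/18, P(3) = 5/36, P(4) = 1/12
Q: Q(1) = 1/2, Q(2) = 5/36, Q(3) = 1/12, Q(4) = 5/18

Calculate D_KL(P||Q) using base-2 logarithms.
1.4993 bits

D_KL(P||Q) = Σ P(x) log₂(P(x)/Q(x))

Computing term by term:
  P(1)·log₂(P(1)/Q(1)) = (1/18)·log₂((1/18)/(1/2)) = -0.17611
  P(2)·log₂(P(2)/Q(2)) = (13/18)·log₂((13/18)/(5/36)) = 1.71781
  P(3)·log₂(P(3)/Q(3)) = (5/36)·log₂((5/36)/(1/12)) = 0.10236
  P(4)·log₂(P(4)/Q(4)) = (1/12)·log₂((1/12)/(5/18)) = -0.14475

D_KL(P||Q) = -0.17611 + 1.71781 + 0.10236 - 0.14475 = 1.49931 ≈ 1.4993 bits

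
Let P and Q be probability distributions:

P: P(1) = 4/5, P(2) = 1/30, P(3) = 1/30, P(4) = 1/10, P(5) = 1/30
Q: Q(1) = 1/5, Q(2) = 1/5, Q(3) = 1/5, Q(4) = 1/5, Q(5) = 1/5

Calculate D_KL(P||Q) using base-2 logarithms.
1.2415 bits

D_KL(P||Q) = Σ P(x) log₂(P(x)/Q(x))

Computing term by term:
  P(1)·log₂(P(1)/Q(1)) = (4/5)·log₂((4/5)/(1/5)) = 1.60000
  P(2)·log₂(P(2)/Q(2)) = (1/30)·log₂((1/30)/(1/5)) = -0.08617
  P(3)·log₂(P(3)/Q(3)) = (1/30)·log₂((1/30)/(1/5)) = -0.08617
  P(4)·log₂(P(4)/Q(4)) = (1/10)·log₂((1/10)/(1/5)) = -0.10000
  P(5)·log₂(P(5)/Q(5)) = (1/30)·log₂((1/30)/(1/5)) = -0.08617

D_KL(P||Q) = 1.60000 - 0.08617 - 0.08617 - 0.10000 - 0.08617 = 1.24149 ≈ 1.2415 bits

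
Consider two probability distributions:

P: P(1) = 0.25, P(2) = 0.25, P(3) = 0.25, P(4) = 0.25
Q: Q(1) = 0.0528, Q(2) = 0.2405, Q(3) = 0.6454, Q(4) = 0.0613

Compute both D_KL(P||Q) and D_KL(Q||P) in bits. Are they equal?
D_KL(P||Q) = 0.7397 bits, D_KL(Q||P) = 0.6269 bits. No, they are not equal.

D_KL(P||Q) = Σ P(x) log₂(P(x)/Q(x))

Computing term by term:
  P(1)·log₂(P(1)/Q(1)) = 0.25·log₂(0.25/0.0528) = 0.56083
  P(2)·log₂(P(2)/Q(2)) = 0.25·log₂(0.25/0.2405) = 0.01397
  P(3)·log₂(P(3)/Q(3)) = 0.25·log₂(0.25/0.6454) = -0.34207
  P(4)·log₂(P(4)/Q(4)) = 0.25·log₂(0.25/0.0613) = 0.50699

D_KL(P||Q) = 0.56083 + 0.01397 - 0.34207 + 0.50699 = 0.73972 ≈ 0.7397 bits

D_KL(Q||P) = Σ Q(x) log₂(Q(x)/P(x))

Computing term by term:
  Q(1)·log₂(Q(1)/P(1)) = 0.0528·log₂(0.0528/0.25) = -0.11845
  Q(2)·log₂(Q(2)/P(2)) = 0.2405·log₂(0.2405/0.25) = -0.01344
  Q(3)·log₂(Q(3)/P(3)) = 0.6454·log₂(0.6454/0.25) = 0.88308
  Q(4)·log₂(Q(4)/P(4)) = 0.0613·log₂(0.0613/0.25) = -0.12431

D_KL(Q||P) = -0.11845 - 0.01344 + 0.88308 - 0.12431 = 0.62688 ≈ 0.6269 bits

These are NOT equal (difference: 0.1128 bits). KL divergence is asymmetric: D_KL(P||Q) ≠ D_KL(Q||P) in general.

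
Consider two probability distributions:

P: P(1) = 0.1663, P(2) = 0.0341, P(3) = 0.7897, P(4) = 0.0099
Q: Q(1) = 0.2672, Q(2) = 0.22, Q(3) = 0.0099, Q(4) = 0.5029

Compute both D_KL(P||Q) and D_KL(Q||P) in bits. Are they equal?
D_KL(P||Q) = 4.7275 bits, D_KL(Q||P) = 3.5618 bits. No, they are not equal.

D_KL(P||Q) = Σ P(x) log₂(P(x)/Q(x))

Computing term by term:
  P(1)·log₂(P(1)/Q(1)) = 0.1663·log₂(0.1663/0.2672) = -0.11377
  P(2)·log₂(P(2)/Q(2)) = 0.0341·log₂(0.0341/0.22) = -0.09172
  P(3)·log₂(P(3)/Q(3)) = 0.7897·log₂(0.7897/0.0099) = 4.98911
  P(4)·log₂(P(4)/Q(4)) = 0.0099·log₂(0.0099/0.5029) = -0.05610

D_KL(P||Q) = -0.11377 - 0.09172 + 4.98911 - 0.05610 = 4.72752 ≈ 4.7275 bits

D_KL(Q||P) = Σ Q(x) log₂(Q(x)/P(x))

Computing term by term:
  Q(1)·log₂(Q(1)/P(1)) = 0.2672·log₂(0.2672/0.1663) = 0.18280
  Q(2)·log₂(Q(2)/P(2)) = 0.22·log₂(0.22/0.0341) = 0.59173
  Q(3)·log₂(Q(3)/P(3)) = 0.0099·log₂(0.0099/0.7897) = -0.06255
  Q(4)·log₂(Q(4)/P(4)) = 0.5029·log₂(0.5029/0.0099) = 2.84978

D_KL(Q||P) = 0.18280 + 0.59173 - 0.06255 + 2.84978 = 3.56176 ≈ 3.5618 bits

These are NOT equal (difference: 1.1657 bits). KL divergence is asymmetric: D_KL(P||Q) ≠ D_KL(Q||P) in general.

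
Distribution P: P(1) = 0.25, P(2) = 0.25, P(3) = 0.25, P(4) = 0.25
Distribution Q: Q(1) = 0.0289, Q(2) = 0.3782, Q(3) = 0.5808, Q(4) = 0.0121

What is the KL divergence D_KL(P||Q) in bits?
1.4171 bits

D_KL(P||Q) = Σ P(x) log₂(P(x)/Q(x))

Computing term by term:
  P(1)·log₂(P(1)/Q(1)) = 0.25·log₂(0.25/0.0289) = 0.77820
  P(2)·log₂(P(2)/Q(2)) = 0.25·log₂(0.25/0.3782) = -0.14931
  P(3)·log₂(P(3)/Q(3)) = 0.25·log₂(0.25/0.5808) = -0.30403
  P(4)·log₂(P(4)/Q(4)) = 0.25·log₂(0.25/0.0121) = 1.09221

D_KL(P||Q) = 0.77820 - 0.14931 - 0.30403 + 1.09221 = 1.41707 ≈ 1.4171 bits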